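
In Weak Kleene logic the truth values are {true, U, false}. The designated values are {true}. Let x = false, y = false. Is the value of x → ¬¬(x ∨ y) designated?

Yes

x ∨ y = false ∨ false = false
¬(x ∨ y) = ¬false = true
¬¬(x ∨ y) = ¬true = false
x → ¬¬(x ∨ y) = false → false = true
true ∈ {true}.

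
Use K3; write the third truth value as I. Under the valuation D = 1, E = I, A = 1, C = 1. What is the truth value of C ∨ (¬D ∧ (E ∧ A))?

¬D = ¬1 = 0
E ∧ A = I ∧ 1 = I
¬D ∧ (E ∧ A) = 0 ∧ I = 0
C ∨ (¬D ∧ (E ∧ A)) = 1 ∨ 0 = 1

1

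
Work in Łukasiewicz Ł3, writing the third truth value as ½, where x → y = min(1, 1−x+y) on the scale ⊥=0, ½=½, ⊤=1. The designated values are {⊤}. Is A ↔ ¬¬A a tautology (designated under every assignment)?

Every assignment of A over {⊤, ½, ⊥} gives a value in {⊤}.
In particular, with A=½: A ↔ ¬¬A = ⊤.

Yes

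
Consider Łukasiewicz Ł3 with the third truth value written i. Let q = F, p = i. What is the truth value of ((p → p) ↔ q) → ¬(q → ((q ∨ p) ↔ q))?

T

p → p = i → i = T  [min(1, 1−½+½)]
(p → p) ↔ q = T ↔ F = F
q ∨ p = F ∨ i = i
(q ∨ p) ↔ q = i ↔ F = i
q → ((q ∨ p) ↔ q) = F → i = T
¬(q → ((q ∨ p) ↔ q)) = ¬T = F
((p → p) ↔ q) → ¬(q → ((q ∨ p) ↔ q)) = F → F = T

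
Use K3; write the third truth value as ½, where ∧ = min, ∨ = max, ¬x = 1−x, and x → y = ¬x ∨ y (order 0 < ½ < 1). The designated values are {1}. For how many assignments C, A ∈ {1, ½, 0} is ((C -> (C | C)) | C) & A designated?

2

Designated under: (C=1, A=1); (C=0, A=1).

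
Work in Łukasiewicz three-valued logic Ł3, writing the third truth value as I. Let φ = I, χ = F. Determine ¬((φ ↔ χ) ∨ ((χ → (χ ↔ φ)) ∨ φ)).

F

φ ↔ χ = I ↔ F = I  [1 − |½−0|]
χ ↔ φ = F ↔ I = I
χ → (χ ↔ φ) = F → I = T
(χ → (χ ↔ φ)) ∨ φ = T ∨ I = T
(φ ↔ χ) ∨ ((χ → (χ ↔ φ)) ∨ φ) = I ∨ T = T
¬((φ ↔ χ) ∨ ((χ → (χ ↔ φ)) ∨ φ)) = ¬T = F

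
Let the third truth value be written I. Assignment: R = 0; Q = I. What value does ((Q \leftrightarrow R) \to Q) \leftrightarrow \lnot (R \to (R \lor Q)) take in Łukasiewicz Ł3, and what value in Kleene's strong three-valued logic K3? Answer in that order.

0; I

In Łukasiewicz Ł3: Q \leftrightarrow R = I \leftrightarrow 0 = I  [1 − |½−0|]
(Q \leftrightarrow R) \to Q = I \to I = 1
R \lor Q = 0 \lor I = I
R \to (R \lor Q) = 0 \to I = 1
\lnot (R \to (R \lor Q)) = \lnot 1 = 0
((Q \leftrightarrow R) \to Q) \leftrightarrow \lnot (R \to (R \lor Q)) = 1 \leftrightarrow 0 = 0
In Kleene's strong three-valued logic K3: Q \leftrightarrow R = I \leftrightarrow 0 = I
(Q \leftrightarrow R) \to Q = I \to I = I
R \lor Q = 0 \lor I = I
R \to (R \lor Q) = 0 \to I = 1
\lnot (R \to (R \lor Q)) = \lnot 1 = 0
((Q \leftrightarrow R) \to Q) \leftrightarrow \lnot (R \to (R \lor Q)) = I \leftrightarrow 0 = I
They differ because Łukasiewicz Ł3 and Kleene's strong three-valued logic K3 treat I differently under implication.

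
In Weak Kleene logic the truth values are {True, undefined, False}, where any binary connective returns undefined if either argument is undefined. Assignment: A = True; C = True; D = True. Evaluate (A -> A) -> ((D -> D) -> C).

A -> A = True -> True = True
D -> D = True -> True = True
(D -> D) -> C = True -> True = True
(A -> A) -> ((D -> D) -> C) = True -> True = True

True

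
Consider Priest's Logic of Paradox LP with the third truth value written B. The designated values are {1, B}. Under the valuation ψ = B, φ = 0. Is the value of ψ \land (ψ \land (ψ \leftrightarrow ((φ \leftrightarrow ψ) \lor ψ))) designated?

φ \leftrightarrow ψ = 0 \leftrightarrow B = B
(φ \leftrightarrow ψ) \lor ψ = B \lor B = B
ψ \leftrightarrow ((φ \leftrightarrow ψ) \lor ψ) = B \leftrightarrow B = B
ψ \land (ψ \leftrightarrow ((φ \leftrightarrow ψ) \lor ψ)) = B \land B = B
ψ \land (ψ \land (ψ \leftrightarrow ((φ \leftrightarrow ψ) \lor ψ))) = B \land B = B
B ∈ {1, B}.

Yes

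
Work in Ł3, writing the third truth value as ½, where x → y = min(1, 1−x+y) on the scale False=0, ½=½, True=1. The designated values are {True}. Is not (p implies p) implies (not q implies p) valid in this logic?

Every assignment of p, q over {True, ½, False} gives a value in {True}.
In particular, with p=½, q=½: not (p implies p) implies (not q implies p) = True.

Yes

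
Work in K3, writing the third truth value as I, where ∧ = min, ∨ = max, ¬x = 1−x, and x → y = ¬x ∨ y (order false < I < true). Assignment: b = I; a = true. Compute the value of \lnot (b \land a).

b \land a = I \land true = I
\lnot (b \land a) = \lnot I = I

I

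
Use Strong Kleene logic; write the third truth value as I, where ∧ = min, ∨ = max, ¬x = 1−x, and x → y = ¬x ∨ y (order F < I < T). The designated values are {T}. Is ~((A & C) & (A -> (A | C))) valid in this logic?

Countermodel: A=T, C=T gives F, which is not designated.

No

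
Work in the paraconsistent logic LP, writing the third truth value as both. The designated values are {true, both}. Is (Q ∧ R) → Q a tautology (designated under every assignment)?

Yes

Every assignment of Q, R over {true, both, false} gives a value in {true, both}.
In particular, with Q=both, R=both: (Q ∧ R) → Q = both.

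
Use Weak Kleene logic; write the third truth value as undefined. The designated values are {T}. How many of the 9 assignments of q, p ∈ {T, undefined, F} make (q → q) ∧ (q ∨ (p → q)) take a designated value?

Designated under: (q=T, p=T); (q=T, p=F); (q=F, p=F).

3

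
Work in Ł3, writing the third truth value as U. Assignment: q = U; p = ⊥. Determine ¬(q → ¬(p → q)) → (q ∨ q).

p → q = ⊥ → U = ⊤  [min(1, 1−0+½)]
¬(p → q) = ¬⊤ = ⊥
q → ¬(p → q) = U → ⊥ = U
¬(q → ¬(p → q)) = ¬U = U
q ∨ q = U ∨ U = U
¬(q → ¬(p → q)) → (q ∨ q) = U → U = ⊤

⊤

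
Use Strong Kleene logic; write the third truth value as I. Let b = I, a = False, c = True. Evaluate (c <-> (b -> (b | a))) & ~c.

b | a = I | False = I
b -> (b | a) = I -> I = I  [~I | I]
c <-> (b -> (b | a)) = True <-> I = I
~c = ~True = False
(c <-> (b -> (b | a))) & ~c = I & False = False

False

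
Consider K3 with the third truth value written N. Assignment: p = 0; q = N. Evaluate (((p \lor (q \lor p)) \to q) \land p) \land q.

q \lor p = N \lor 0 = N
p \lor (q \lor p) = 0 \lor N = N
(p \lor (q \lor p)) \to q = N \to N = N  [\lnot N \lor N]
((p \lor (q \lor p)) \to q) \land p = N \land 0 = 0
(((p \lor (q \lor p)) \to q) \land p) \land q = 0 \land N = 0

0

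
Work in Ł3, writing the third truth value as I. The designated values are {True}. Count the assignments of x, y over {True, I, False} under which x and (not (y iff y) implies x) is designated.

3

Designated under: (x=True, y=True); (x=True, y=I); (x=True, y=False).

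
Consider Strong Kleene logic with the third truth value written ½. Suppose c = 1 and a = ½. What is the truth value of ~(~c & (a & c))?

~c = ~1 = 0
a & c = ½ & 1 = ½
~c & (a & c) = 0 & ½ = 0
~(~c & (a & c)) = ~0 = 1

1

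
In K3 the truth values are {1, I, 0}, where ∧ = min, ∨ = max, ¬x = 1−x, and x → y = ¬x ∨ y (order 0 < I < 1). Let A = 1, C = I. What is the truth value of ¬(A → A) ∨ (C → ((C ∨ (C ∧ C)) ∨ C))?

A → A = 1 → 1 = 1
¬(A → A) = ¬1 = 0
C ∧ C = I ∧ I = I
C ∨ (C ∧ C) = I ∨ I = I
(C ∨ (C ∧ C)) ∨ C = I ∨ I = I
C → ((C ∨ (C ∧ C)) ∨ C) = I → I = I  [¬I ∨ I]
¬(A → A) ∨ (C → ((C ∨ (C ∧ C)) ∨ C)) = 0 ∨ I = I

I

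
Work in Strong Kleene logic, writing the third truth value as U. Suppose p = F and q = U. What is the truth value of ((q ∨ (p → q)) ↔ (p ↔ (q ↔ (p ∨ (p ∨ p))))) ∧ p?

p → q = F → U = T  [¬F ∨ U]
q ∨ (p → q) = U ∨ T = T
p ∨ p = F ∨ F = F
p ∨ (p ∨ p) = F ∨ F = F
q ↔ (p ∨ (p ∨ p)) = U ↔ F = U
p ↔ (q ↔ (p ∨ (p ∨ p))) = F ↔ U = U
(q ∨ (p → q)) ↔ (p ↔ (q ↔ (p ∨ (p ∨ p)))) = T ↔ U = U
((q ∨ (p → q)) ↔ (p ↔ (q ↔ (p ∨ (p ∨ p))))) ∧ p = U ∧ F = F

F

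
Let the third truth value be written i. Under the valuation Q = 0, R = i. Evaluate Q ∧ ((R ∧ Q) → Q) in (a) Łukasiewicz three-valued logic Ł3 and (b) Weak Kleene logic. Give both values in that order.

0; i

In Łukasiewicz three-valued logic Ł3: R ∧ Q = i ∧ 0 = 0
(R ∧ Q) → Q = 0 → 0 = 1
Q ∧ ((R ∧ Q) → Q) = 0 ∧ 1 = 0
In Weak Kleene logic: R ∧ Q = i ∧ 0 = i
(R ∧ Q) → Q = i → 0 = i  [any arg is the third value ⇒ result is the third value]
Q ∧ ((R ∧ Q) → Q) = 0 ∧ i = i
They differ because Łukasiewicz three-valued logic Ł3 and Weak Kleene logic treat i differently under the binary connectives.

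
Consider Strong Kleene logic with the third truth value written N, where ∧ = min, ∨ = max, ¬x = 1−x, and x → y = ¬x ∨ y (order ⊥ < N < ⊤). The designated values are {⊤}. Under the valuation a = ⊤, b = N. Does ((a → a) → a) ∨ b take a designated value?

a → a = ⊤ → ⊤ = ⊤
(a → a) → a = ⊤ → ⊤ = ⊤
((a → a) → a) ∨ b = ⊤ ∨ N = ⊤
⊤ ∈ {⊤}.

Yes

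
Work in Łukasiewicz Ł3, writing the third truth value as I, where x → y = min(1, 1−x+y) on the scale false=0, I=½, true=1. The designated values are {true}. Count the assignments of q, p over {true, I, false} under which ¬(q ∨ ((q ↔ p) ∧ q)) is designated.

3

Designated under: (q=false, p=true); (q=false, p=I); (q=false, p=false).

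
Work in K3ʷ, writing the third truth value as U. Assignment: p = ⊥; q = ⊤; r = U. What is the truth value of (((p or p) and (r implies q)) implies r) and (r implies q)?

U

p or p = ⊥ or ⊥ = ⊥
r implies q = U implies ⊤ = U
(p or p) and (r implies q) = ⊥ and U = U
((p or p) and (r implies q)) implies r = U implies U = U
r implies q = U implies ⊤ = U
(((p or p) and (r implies q)) implies r) and (r implies q) = U and U = U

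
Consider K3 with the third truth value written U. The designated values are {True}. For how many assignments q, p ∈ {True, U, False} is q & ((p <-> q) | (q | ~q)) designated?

Designated under: (q=True, p=True); (q=True, p=U); (q=True, p=False).

3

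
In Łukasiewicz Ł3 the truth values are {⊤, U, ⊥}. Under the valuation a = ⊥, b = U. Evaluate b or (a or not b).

U

not b = not U = U
a or not b = ⊥ or U = U
b or (a or not b) = U or U = U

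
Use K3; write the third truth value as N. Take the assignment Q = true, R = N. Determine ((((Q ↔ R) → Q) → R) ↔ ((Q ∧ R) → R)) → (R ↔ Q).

N

Q ↔ R = true ↔ N = N
(Q ↔ R) → Q = N → true = true  [¬N ∨ true]
((Q ↔ R) → Q) → R = true → N = N
Q ∧ R = true ∧ N = N
(Q ∧ R) → R = N → N = N
(((Q ↔ R) → Q) → R) ↔ ((Q ∧ R) → R) = N ↔ N = N
R ↔ Q = N ↔ true = N
((((Q ↔ R) → Q) → R) ↔ ((Q ∧ R) → R)) → (R ↔ Q) = N → N = N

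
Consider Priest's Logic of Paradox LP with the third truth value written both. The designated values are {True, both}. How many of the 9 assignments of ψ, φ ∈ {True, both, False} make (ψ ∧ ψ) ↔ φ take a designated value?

7

Of the 9 assignments, 7 give a value in {True, both}.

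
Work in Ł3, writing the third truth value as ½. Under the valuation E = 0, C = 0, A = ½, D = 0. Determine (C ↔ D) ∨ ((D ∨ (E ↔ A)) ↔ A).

1

C ↔ D = 0 ↔ 0 = 1
E ↔ A = 0 ↔ ½ = ½  [1 − |0−½|]
D ∨ (E ↔ A) = 0 ∨ ½ = ½
(D ∨ (E ↔ A)) ↔ A = ½ ↔ ½ = 1
(C ↔ D) ∨ ((D ∨ (E ↔ A)) ↔ A) = 1 ∨ 1 = 1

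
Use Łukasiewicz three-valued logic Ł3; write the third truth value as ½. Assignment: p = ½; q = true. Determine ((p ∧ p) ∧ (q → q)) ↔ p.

p ∧ p = ½ ∧ ½ = ½
q → q = true → true = true
(p ∧ p) ∧ (q → q) = ½ ∧ true = ½
((p ∧ p) ∧ (q → q)) ↔ p = ½ ↔ ½ = true

true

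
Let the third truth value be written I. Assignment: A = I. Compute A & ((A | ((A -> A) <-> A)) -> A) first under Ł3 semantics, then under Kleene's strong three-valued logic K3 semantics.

In Ł3: A -> A = I -> I = 1
(A -> A) <-> A = 1 <-> I = I
A | ((A -> A) <-> A) = I | I = I
(A | ((A -> A) <-> A)) -> A = I -> I = 1
A & ((A | ((A -> A) <-> A)) -> A) = I & 1 = I
In Kleene's strong three-valued logic K3: A -> A = I -> I = I  [~I | I]
(A -> A) <-> A = I <-> I = I
A | ((A -> A) <-> A) = I | I = I
(A | ((A -> A) <-> A)) -> A = I -> I = I
A & ((A | ((A -> A) <-> A)) -> A) = I & I = I

I; I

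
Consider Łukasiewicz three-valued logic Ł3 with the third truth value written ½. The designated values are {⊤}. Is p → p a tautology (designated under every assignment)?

Yes

Every assignment of p over {⊤, ½, ⊥} gives a value in {⊤}.
In particular, with p=½: p → p = ⊤.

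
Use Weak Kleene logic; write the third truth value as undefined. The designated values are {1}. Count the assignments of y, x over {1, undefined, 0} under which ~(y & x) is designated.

3

Designated under: (y=1, x=0); (y=0, x=1); (y=0, x=0).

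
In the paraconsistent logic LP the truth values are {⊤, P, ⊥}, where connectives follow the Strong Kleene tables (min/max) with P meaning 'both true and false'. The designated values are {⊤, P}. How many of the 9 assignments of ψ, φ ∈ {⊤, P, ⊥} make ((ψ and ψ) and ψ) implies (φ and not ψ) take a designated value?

6

Of the 9 assignments, 6 give a value in {⊤, P}.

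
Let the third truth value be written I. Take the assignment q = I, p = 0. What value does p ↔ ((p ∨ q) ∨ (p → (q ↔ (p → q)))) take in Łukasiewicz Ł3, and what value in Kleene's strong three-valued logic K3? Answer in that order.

In Łukasiewicz Ł3: p ∨ q = 0 ∨ I = I
p → q = 0 → I = 1  [min(1, 1−0+½)]
q ↔ (p → q) = I ↔ 1 = I
p → (q ↔ (p → q)) = 0 → I = 1
(p ∨ q) ∨ (p → (q ↔ (p → q))) = I ∨ 1 = 1
p ↔ ((p ∨ q) ∨ (p → (q ↔ (p → q)))) = 0 ↔ 1 = 0
In Kleene's strong three-valued logic K3: p ∨ q = 0 ∨ I = I
p → q = 0 → I = 1  [¬0 ∨ I]
q ↔ (p → q) = I ↔ 1 = I
p → (q ↔ (p → q)) = 0 → I = 1
(p ∨ q) ∨ (p → (q ↔ (p → q))) = I ∨ 1 = 1
p ↔ ((p ∨ q) ∨ (p → (q ↔ (p → q)))) = 0 ↔ 1 = 0

0; 0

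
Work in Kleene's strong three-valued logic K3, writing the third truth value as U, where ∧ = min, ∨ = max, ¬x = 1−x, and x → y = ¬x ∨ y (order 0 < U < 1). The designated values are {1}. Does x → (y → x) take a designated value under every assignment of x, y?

No

Countermodel: x=U, y=1 gives U, which is not designated.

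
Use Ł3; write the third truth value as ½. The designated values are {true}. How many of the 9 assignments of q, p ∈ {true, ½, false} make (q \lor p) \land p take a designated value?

3

Designated under: (q=true, p=true); (q=½, p=true); (q=false, p=true).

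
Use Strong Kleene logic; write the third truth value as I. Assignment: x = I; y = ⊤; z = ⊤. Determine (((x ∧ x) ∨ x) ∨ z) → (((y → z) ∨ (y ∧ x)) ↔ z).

⊤

x ∧ x = I ∧ I = I
(x ∧ x) ∨ x = I ∨ I = I
((x ∧ x) ∨ x) ∨ z = I ∨ ⊤ = ⊤
y → z = ⊤ → ⊤ = ⊤
y ∧ x = ⊤ ∧ I = I
(y → z) ∨ (y ∧ x) = ⊤ ∨ I = ⊤
((y → z) ∨ (y ∧ x)) ↔ z = ⊤ ↔ ⊤ = ⊤
(((x ∧ x) ∨ x) ∨ z) → (((y → z) ∨ (y ∧ x)) ↔ z) = ⊤ → ⊤ = ⊤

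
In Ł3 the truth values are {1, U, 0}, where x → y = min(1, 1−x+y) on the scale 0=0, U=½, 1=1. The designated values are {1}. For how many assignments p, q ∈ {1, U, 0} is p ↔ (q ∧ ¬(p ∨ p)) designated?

3

Designated under: (p=U, q=1); (p=U, q=U); (p=0, q=0).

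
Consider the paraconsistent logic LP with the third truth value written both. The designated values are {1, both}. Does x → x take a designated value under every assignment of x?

Yes

Every assignment of x over {1, both, 0} gives a value in {1, both}.
In particular, with x=both: x → x = both.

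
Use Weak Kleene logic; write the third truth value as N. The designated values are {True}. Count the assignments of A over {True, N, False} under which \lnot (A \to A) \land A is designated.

A=True: False ·
A=N: N ·
A=False: False ·

0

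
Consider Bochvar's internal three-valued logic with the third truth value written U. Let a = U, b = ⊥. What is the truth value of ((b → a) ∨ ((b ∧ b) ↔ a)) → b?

b → a = ⊥ → U = U
b ∧ b = ⊥ ∧ ⊥ = ⊥
(b ∧ b) ↔ a = ⊥ ↔ U = U
(b → a) ∨ ((b ∧ b) ↔ a) = U ∨ U = U
((b → a) ∨ ((b ∧ b) ↔ a)) → b = U → ⊥ = U

U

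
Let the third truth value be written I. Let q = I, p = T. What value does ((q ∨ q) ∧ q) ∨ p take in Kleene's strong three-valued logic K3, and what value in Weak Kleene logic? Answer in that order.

T; I

In Kleene's strong three-valued logic K3: q ∨ q = I ∨ I = I
(q ∨ q) ∧ q = I ∧ I = I
((q ∨ q) ∧ q) ∨ p = I ∨ T = T
In Weak Kleene logic: q ∨ q = I ∨ I = I
(q ∨ q) ∧ q = I ∧ I = I
((q ∨ q) ∧ q) ∨ p = I ∨ T = I
They differ because Kleene's strong three-valued logic K3 and Weak Kleene logic treat I differently under the binary connectives.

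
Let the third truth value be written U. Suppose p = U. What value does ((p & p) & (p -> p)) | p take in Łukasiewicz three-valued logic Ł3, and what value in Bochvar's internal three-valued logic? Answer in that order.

In Łukasiewicz three-valued logic Ł3: p & p = U & U = U
p -> p = U -> U = ⊤  [min(1, 1−½+½)]
(p & p) & (p -> p) = U & ⊤ = U
((p & p) & (p -> p)) | p = U | U = U
In Bochvar's internal three-valued logic: p & p = U & U = U
p -> p = U -> U = U  [any arg is the third value ⇒ result is the third value]
(p & p) & (p -> p) = U & U = U
((p & p) & (p -> p)) | p = U | U = U

U; U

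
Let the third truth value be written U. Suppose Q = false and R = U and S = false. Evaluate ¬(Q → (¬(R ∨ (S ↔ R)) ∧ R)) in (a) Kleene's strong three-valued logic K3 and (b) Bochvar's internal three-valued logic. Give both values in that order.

false; U

In Kleene's strong three-valued logic K3: S ↔ R = false ↔ U = U
R ∨ (S ↔ R) = U ∨ U = U
¬(R ∨ (S ↔ R)) = ¬U = U
¬(R ∨ (S ↔ R)) ∧ R = U ∧ U = U
Q → (¬(R ∨ (S ↔ R)) ∧ R) = false → U = true
¬(Q → (¬(R ∨ (S ↔ R)) ∧ R)) = ¬true = false
In Bochvar's internal three-valued logic: S ↔ R = false ↔ U = U
R ∨ (S ↔ R) = U ∨ U = U
¬(R ∨ (S ↔ R)) = ¬U = U
¬(R ∨ (S ↔ R)) ∧ R = U ∧ U = U
Q → (¬(R ∨ (S ↔ R)) ∧ R) = false → U = U  [any arg is the third value ⇒ result is the third value]
¬(Q → (¬(R ∨ (S ↔ R)) ∧ R)) = ¬U = U
They differ because Kleene's strong three-valued logic K3 and Bochvar's internal three-valued logic treat U differently under the binary connectives.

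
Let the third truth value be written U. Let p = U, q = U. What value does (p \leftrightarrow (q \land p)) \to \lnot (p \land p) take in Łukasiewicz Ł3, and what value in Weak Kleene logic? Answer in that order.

In Łukasiewicz Ł3: q \land p = U \land U = U
p \leftrightarrow (q \land p) = U \leftrightarrow U = true  [1 − |½−½|]
p \land p = U \land U = U
\lnot (p \land p) = \lnot U = U
(p \leftrightarrow (q \land p)) \to \lnot (p \land p) = true \to U = U
In Weak Kleene logic: q \land p = U \land U = U
p \leftrightarrow (q \land p) = U \leftrightarrow U = U
p \land p = U \land U = U
\lnot (p \land p) = \lnot U = U
(p \leftrightarrow (q \land p)) \to \lnot (p \land p) = U \to U = U  [any arg is the third value ⇒ result is the third value]

U; U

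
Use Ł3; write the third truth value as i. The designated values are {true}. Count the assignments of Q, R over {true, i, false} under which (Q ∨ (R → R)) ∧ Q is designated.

3

Designated under: (Q=true, R=true); (Q=true, R=i); (Q=true, R=false).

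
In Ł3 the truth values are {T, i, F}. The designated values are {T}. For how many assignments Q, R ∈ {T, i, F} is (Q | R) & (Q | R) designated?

Of the 9 assignments, 5 give a value in {T}.

5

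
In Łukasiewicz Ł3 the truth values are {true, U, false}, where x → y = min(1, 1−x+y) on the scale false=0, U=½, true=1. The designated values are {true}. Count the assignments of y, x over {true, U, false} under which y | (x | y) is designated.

5

Of the 9 assignments, 5 give a value in {true}.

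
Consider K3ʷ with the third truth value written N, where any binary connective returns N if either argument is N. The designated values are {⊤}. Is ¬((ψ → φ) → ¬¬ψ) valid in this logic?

No

Countermodel: ψ=⊤, φ=⊤ gives ⊥, which is not designated.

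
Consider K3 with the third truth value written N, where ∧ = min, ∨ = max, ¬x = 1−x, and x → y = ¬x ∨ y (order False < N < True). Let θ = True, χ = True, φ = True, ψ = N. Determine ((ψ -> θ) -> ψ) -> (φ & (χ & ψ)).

ψ -> θ = N -> True = True  [~N | True]
(ψ -> θ) -> ψ = True -> N = N
χ & ψ = True & N = N
φ & (χ & ψ) = True & N = N
((ψ -> θ) -> ψ) -> (φ & (χ & ψ)) = N -> N = N

N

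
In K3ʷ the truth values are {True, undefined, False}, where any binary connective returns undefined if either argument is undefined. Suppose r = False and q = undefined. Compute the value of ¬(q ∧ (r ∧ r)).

undefined

r ∧ r = False ∧ False = False
q ∧ (r ∧ r) = undefined ∧ False = undefined
¬(q ∧ (r ∧ r)) = ¬undefined = undefined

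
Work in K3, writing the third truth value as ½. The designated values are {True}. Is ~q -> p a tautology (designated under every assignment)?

Countermodel: q=½, p=½ gives ½, which is not designated.

No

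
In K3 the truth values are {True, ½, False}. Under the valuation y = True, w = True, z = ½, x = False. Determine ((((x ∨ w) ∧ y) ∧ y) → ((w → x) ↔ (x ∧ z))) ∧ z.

½

x ∨ w = False ∨ True = True
(x ∨ w) ∧ y = True ∧ True = True
((x ∨ w) ∧ y) ∧ y = True ∧ True = True
w → x = True → False = False
x ∧ z = False ∧ ½ = False
(w → x) ↔ (x ∧ z) = False ↔ False = True
(((x ∨ w) ∧ y) ∧ y) → ((w → x) ↔ (x ∧ z)) = True → True = True
((((x ∨ w) ∧ y) ∧ y) → ((w → x) ↔ (x ∧ z))) ∧ z = True ∧ ½ = ½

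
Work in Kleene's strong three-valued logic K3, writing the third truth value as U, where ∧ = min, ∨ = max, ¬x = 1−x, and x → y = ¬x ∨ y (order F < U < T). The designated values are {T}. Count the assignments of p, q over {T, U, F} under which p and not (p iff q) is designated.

1

Designated under: (p=T, q=F).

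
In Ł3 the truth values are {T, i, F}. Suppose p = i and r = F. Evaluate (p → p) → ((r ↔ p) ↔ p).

p → p = i → i = T  [min(1, 1−½+½)]
r ↔ p = F ↔ i = i
(r ↔ p) ↔ p = i ↔ i = T
(p → p) → ((r ↔ p) ↔ p) = T → T = T

T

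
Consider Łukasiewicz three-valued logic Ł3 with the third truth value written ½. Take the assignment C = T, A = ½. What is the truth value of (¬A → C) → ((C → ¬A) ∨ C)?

T

¬A = ¬½ = ½
¬A → C = ½ → T = T  [min(1, 1−½+1)]
¬A = ¬½ = ½
C → ¬A = T → ½ = ½
(C → ¬A) ∨ C = ½ ∨ T = T
(¬A → C) → ((C → ¬A) ∨ C) = T → T = T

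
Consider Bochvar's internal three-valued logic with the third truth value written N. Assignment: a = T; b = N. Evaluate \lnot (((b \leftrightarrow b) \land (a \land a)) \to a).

b \leftrightarrow b = N \leftrightarrow N = N
a \land a = T \land T = T
(b \leftrightarrow b) \land (a \land a) = N \land T = N
((b \leftrightarrow b) \land (a \land a)) \to a = N \to T = N  [any arg is the third value ⇒ result is the third value]
\lnot (((b \leftrightarrow b) \land (a \land a)) \to a) = \lnot N = N

N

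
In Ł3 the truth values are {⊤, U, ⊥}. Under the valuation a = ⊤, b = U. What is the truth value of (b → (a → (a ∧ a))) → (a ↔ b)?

a ∧ a = ⊤ ∧ ⊤ = ⊤
a → (a ∧ a) = ⊤ → ⊤ = ⊤
b → (a → (a ∧ a)) = U → ⊤ = ⊤  [min(1, 1−½+1)]
a ↔ b = ⊤ ↔ U = U
(b → (a → (a ∧ a))) → (a ↔ b) = ⊤ → U = U

U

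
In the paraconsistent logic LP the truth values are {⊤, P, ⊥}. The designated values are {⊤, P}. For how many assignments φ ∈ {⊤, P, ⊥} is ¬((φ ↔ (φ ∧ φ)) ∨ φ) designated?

φ=⊤: ⊥ ·
φ=P: P ✓
φ=⊥: ⊥ ·

1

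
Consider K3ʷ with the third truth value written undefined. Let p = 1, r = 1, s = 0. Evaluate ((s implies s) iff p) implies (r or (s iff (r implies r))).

s implies s = 0 implies 0 = 1
(s implies s) iff p = 1 iff 1 = 1
r implies r = 1 implies 1 = 1
s iff (r implies r) = 0 iff 1 = 0
r or (s iff (r implies r)) = 1 or 0 = 1
((s implies s) iff p) implies (r or (s iff (r implies r))) = 1 implies 1 = 1

1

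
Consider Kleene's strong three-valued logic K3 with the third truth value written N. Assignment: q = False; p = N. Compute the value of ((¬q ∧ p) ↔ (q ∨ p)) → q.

¬q = ¬False = True
¬q ∧ p = True ∧ N = N
q ∨ p = False ∨ N = N
(¬q ∧ p) ↔ (q ∨ p) = N ↔ N = N
((¬q ∧ p) ↔ (q ∨ p)) → q = N → False = N  [¬N ∨ False]

N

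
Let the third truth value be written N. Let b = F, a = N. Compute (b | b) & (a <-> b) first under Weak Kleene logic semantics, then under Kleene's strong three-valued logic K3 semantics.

N; F

In Weak Kleene logic: b | b = F | F = F
a <-> b = N <-> F = N
(b | b) & (a <-> b) = F & N = N
In Kleene's strong three-valued logic K3: b | b = F | F = F
a <-> b = N <-> F = N
(b | b) & (a <-> b) = F & N = F
They differ because Weak Kleene logic and Kleene's strong three-valued logic K3 treat N differently under the binary connectives.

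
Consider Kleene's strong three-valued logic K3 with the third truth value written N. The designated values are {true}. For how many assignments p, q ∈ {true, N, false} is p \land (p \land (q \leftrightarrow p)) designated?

1

Designated under: (p=true, q=true).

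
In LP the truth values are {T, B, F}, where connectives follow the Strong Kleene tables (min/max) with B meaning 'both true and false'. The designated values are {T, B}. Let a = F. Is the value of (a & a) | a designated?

a & a = F & F = F
(a & a) | a = F | F = F
F ∉ {T, B}.

No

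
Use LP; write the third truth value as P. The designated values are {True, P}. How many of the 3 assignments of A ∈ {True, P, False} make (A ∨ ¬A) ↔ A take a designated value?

A=True: True ✓
A=P: P ✓
A=False: False ·

2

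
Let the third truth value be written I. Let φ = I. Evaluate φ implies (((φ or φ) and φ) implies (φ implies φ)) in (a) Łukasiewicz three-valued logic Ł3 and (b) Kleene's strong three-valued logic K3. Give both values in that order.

In Łukasiewicz three-valued logic Ł3: φ or φ = I or I = I
(φ or φ) and φ = I and I = I
φ implies φ = I implies I = 1
((φ or φ) and φ) implies (φ implies φ) = I implies 1 = 1
φ implies (((φ or φ) and φ) implies (φ implies φ)) = I implies 1 = 1
In Kleene's strong three-valued logic K3: φ or φ = I or I = I
(φ or φ) and φ = I and I = I
φ implies φ = I implies I = I  [not I or I]
((φ or φ) and φ) implies (φ implies φ) = I implies I = I
φ implies (((φ or φ) and φ) implies (φ implies φ)) = I implies I = I
They differ because Łukasiewicz three-valued logic Ł3 and Kleene's strong three-valued logic K3 treat I differently under implication.

1; I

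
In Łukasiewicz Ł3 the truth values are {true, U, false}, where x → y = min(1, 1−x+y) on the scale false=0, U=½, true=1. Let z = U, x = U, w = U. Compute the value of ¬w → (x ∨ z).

¬w = ¬U = U
x ∨ z = U ∨ U = U
¬w → (x ∨ z) = U → U = true  [min(1, 1−½+½)]

true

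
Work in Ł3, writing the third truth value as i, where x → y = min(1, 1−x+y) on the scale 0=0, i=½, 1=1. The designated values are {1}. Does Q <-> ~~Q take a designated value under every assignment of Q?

Yes

Every assignment of Q over {1, i, 0} gives a value in {1}.
In particular, with Q=i: Q <-> ~~Q = 1.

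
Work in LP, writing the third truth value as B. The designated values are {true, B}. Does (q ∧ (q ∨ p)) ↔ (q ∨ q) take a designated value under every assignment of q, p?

Every assignment of q, p over {true, B, false} gives a value in {true, B}.
In particular, with q=B, p=B: (q ∧ (q ∨ p)) ↔ (q ∨ q) = B.

Yes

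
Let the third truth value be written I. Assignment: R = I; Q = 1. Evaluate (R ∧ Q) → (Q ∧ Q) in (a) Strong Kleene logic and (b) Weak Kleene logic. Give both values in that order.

1; I

In Strong Kleene logic: R ∧ Q = I ∧ 1 = I
Q ∧ Q = 1 ∧ 1 = 1
(R ∧ Q) → (Q ∧ Q) = I → 1 = 1  [¬I ∨ 1]
In Weak Kleene logic: R ∧ Q = I ∧ 1 = I
Q ∧ Q = 1 ∧ 1 = 1
(R ∧ Q) → (Q ∧ Q) = I → 1 = I  [any arg is the third value ⇒ result is the third value]
They differ because Strong Kleene logic and Weak Kleene logic treat I differently under the binary connectives.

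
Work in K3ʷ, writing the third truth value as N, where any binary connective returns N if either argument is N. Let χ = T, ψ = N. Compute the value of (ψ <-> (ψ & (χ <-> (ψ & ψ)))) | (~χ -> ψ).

N

ψ & ψ = N & N = N
χ <-> (ψ & ψ) = T <-> N = N
ψ & (χ <-> (ψ & ψ)) = N & N = N
ψ <-> (ψ & (χ <-> (ψ & ψ))) = N <-> N = N
~χ = ~T = F
~χ -> ψ = F -> N = N  [any arg is the third value ⇒ result is the third value]
(ψ <-> (ψ & (χ <-> (ψ & ψ)))) | (~χ -> ψ) = N | N = N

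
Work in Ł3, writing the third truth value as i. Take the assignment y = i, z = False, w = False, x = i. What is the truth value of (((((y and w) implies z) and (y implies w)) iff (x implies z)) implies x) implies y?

True

y and w = i and False = False
(y and w) implies z = False implies False = True
y implies w = i implies False = i  [min(1, 1−½+0)]
((y and w) implies z) and (y implies w) = True and i = i
x implies z = i implies False = i
(((y and w) implies z) and (y implies w)) iff (x implies z) = i iff i = True
((((y and w) implies z) and (y implies w)) iff (x implies z)) implies x = True implies i = i
(((((y and w) implies z) and (y implies w)) iff (x implies z)) implies x) implies y = i implies i = True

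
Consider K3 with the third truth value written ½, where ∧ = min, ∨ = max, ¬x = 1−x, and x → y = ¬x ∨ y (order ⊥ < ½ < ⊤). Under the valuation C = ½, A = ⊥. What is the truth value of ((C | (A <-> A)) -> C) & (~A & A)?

⊥

A <-> A = ⊥ <-> ⊥ = ⊤
C | (A <-> A) = ½ | ⊤ = ⊤
(C | (A <-> A)) -> C = ⊤ -> ½ = ½
~A = ~⊥ = ⊤
~A & A = ⊤ & ⊥ = ⊥
((C | (A <-> A)) -> C) & (~A & A) = ½ & ⊥ = ⊥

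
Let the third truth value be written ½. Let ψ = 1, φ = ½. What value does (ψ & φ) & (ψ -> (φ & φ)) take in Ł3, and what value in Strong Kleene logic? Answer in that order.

½; ½

In Ł3: ψ & φ = 1 & ½ = ½
φ & φ = ½ & ½ = ½
ψ -> (φ & φ) = 1 -> ½ = ½  [min(1, 1−1+½)]
(ψ & φ) & (ψ -> (φ & φ)) = ½ & ½ = ½
In Strong Kleene logic: ψ & φ = 1 & ½ = ½
φ & φ = ½ & ½ = ½
ψ -> (φ & φ) = 1 -> ½ = ½  [~1 | ½]
(ψ & φ) & (ψ -> (φ & φ)) = ½ & ½ = ½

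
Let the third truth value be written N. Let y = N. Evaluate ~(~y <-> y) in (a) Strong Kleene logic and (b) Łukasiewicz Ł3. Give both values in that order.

N; F

In Strong Kleene logic: ~y = ~N = N
~y <-> y = N <-> N = N
~(~y <-> y) = ~N = N
In Łukasiewicz Ł3: ~y = ~N = N
~y <-> y = N <-> N = T  [1 − |½−½|]
~(~y <-> y) = ~T = F
They differ because Strong Kleene logic and Łukasiewicz Ł3 treat N differently under implication.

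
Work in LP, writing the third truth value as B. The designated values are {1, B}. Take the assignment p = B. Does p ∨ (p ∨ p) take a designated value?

p ∨ p = B ∨ B = B
p ∨ (p ∨ p) = B ∨ B = B
B ∈ {1, B}.

Yes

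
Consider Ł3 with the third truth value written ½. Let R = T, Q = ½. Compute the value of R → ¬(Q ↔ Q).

Q ↔ Q = ½ ↔ ½ = T  [1 − |½−½|]
¬(Q ↔ Q) = ¬T = F
R → ¬(Q ↔ Q) = T → F = F

F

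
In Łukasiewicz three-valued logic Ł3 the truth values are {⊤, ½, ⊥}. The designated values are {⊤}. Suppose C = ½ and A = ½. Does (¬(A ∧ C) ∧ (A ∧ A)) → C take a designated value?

Yes

A ∧ C = ½ ∧ ½ = ½
¬(A ∧ C) = ¬½ = ½
A ∧ A = ½ ∧ ½ = ½
¬(A ∧ C) ∧ (A ∧ A) = ½ ∧ ½ = ½
(¬(A ∧ C) ∧ (A ∧ A)) → C = ½ → ½ = ⊤  [min(1, 1−½+½)]
⊤ ∈ {⊤}.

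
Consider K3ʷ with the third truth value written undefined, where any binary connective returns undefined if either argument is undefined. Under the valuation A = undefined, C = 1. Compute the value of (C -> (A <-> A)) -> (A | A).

A <-> A = undefined <-> undefined = undefined
C -> (A <-> A) = 1 -> undefined = undefined  [any arg is the third value ⇒ result is the third value]
A | A = undefined | undefined = undefined
(C -> (A <-> A)) -> (A | A) = undefined -> undefined = undefined

undefined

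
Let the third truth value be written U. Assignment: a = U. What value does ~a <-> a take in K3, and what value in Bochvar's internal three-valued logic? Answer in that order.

In K3: ~a = ~U = U
~a <-> a = U <-> U = U
In Bochvar's internal three-valued logic: ~a = ~U = U
~a <-> a = U <-> U = U

U; U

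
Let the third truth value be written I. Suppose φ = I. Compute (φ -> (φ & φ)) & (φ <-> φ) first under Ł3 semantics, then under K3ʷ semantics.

In Ł3: φ & φ = I & I = I
φ -> (φ & φ) = I -> I = true
φ <-> φ = I <-> I = true
(φ -> (φ & φ)) & (φ <-> φ) = true & true = true
In K3ʷ: φ & φ = I & I = I
φ -> (φ & φ) = I -> I = I  [any arg is the third value ⇒ result is the third value]
φ <-> φ = I <-> I = I
(φ -> (φ & φ)) & (φ <-> φ) = I & I = I
They differ because Ł3 and K3ʷ treat I differently under the binary connectives.

true; I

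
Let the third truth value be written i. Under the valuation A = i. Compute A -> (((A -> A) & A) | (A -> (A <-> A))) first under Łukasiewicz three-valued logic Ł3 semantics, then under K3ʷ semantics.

In Łukasiewicz three-valued logic Ł3: A -> A = i -> i = true  [min(1, 1−½+½)]
(A -> A) & A = true & i = i
A <-> A = i <-> i = true
A -> (A <-> A) = i -> true = true
((A -> A) & A) | (A -> (A <-> A)) = i | true = true
A -> (((A -> A) & A) | (A -> (A <-> A))) = i -> true = true
In K3ʷ: A -> A = i -> i = i  [any arg is the third value ⇒ result is the third value]
(A -> A) & A = i & i = i
A <-> A = i <-> i = i
A -> (A <-> A) = i -> i = i
((A -> A) & A) | (A -> (A <-> A)) = i | i = i
A -> (((A -> A) & A) | (A -> (A <-> A))) = i -> i = i
They differ because Łukasiewicz three-valued logic Ł3 and K3ʷ treat i differently under the binary connectives.

true; i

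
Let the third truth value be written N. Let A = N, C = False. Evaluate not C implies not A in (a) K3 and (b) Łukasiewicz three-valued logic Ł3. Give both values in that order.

N; N

In K3: not C = not False = True
not A = not N = N
not C implies not A = True implies N = N  [not True or N]
In Łukasiewicz three-valued logic Ł3: not C = not False = True
not A = not N = N
not C implies not A = True implies N = N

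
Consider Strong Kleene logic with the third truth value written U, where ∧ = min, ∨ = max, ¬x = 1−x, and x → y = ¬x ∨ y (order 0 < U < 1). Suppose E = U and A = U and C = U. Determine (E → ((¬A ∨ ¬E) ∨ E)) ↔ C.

U

¬A = ¬U = U
¬E = ¬U = U
¬A ∨ ¬E = U ∨ U = U
(¬A ∨ ¬E) ∨ E = U ∨ U = U
E → ((¬A ∨ ¬E) ∨ E) = U → U = U  [¬U ∨ U]
(E → ((¬A ∨ ¬E) ∨ E)) ↔ C = U ↔ U = U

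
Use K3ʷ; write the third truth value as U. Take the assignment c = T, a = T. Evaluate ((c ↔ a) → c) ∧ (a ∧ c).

c ↔ a = T ↔ T = T
(c ↔ a) → c = T → T = T
a ∧ c = T ∧ T = T
((c ↔ a) → c) ∧ (a ∧ c) = T ∧ T = T

T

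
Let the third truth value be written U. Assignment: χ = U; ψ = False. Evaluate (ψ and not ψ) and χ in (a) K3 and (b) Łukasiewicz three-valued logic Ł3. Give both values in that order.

False; False

In K3: not ψ = not False = True
ψ and not ψ = False and True = False
(ψ and not ψ) and χ = False and U = False
In Łukasiewicz three-valued logic Ł3: not ψ = not False = True
ψ and not ψ = False and True = False
(ψ and not ψ) and χ = False and U = False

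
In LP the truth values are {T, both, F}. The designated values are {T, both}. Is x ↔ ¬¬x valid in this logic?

Every assignment of x over {T, both, F} gives a value in {T, both}.
In particular, with x=both: x ↔ ¬¬x = both.

Yes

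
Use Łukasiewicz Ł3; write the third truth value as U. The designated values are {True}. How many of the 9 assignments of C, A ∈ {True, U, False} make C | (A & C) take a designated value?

Designated under: (C=True, A=True); (C=True, A=U); (C=True, A=False).

3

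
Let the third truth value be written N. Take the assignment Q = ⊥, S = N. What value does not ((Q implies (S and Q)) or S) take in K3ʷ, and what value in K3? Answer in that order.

N; ⊥

In K3ʷ: S and Q = N and ⊥ = N
Q implies (S and Q) = ⊥ implies N = N  [any arg is the third value ⇒ result is the third value]
(Q implies (S and Q)) or S = N or N = N
not ((Q implies (S and Q)) or S) = not N = N
In K3: S and Q = N and ⊥ = ⊥
Q implies (S and Q) = ⊥ implies ⊥ = ⊤
(Q implies (S and Q)) or S = ⊤ or N = ⊤
not ((Q implies (S and Q)) or S) = not ⊤ = ⊥
They differ because K3ʷ and K3 treat N differently under the binary connectives.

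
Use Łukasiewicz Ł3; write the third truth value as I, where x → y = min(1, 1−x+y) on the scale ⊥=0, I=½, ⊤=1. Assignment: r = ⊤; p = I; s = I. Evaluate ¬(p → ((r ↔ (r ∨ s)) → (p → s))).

r ∨ s = ⊤ ∨ I = ⊤
r ↔ (r ∨ s) = ⊤ ↔ ⊤ = ⊤
p → s = I → I = ⊤  [min(1, 1−½+½)]
(r ↔ (r ∨ s)) → (p → s) = ⊤ → ⊤ = ⊤
p → ((r ↔ (r ∨ s)) → (p → s)) = I → ⊤ = ⊤
¬(p → ((r ↔ (r ∨ s)) → (p → s))) = ¬⊤ = ⊥

⊥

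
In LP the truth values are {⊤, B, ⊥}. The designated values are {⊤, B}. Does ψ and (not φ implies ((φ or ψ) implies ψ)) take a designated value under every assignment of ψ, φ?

Countermodel: ψ=⊥, φ=⊤ gives ⊥, which is not designated.

No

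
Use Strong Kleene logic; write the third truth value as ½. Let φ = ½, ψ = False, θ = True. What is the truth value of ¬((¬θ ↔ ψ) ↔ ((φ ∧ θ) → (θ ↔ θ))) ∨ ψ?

¬θ = ¬True = False
¬θ ↔ ψ = False ↔ False = True
φ ∧ θ = ½ ∧ True = ½
θ ↔ θ = True ↔ True = True
(φ ∧ θ) → (θ ↔ θ) = ½ → True = True
(¬θ ↔ ψ) ↔ ((φ ∧ θ) → (θ ↔ θ)) = True ↔ True = True
¬((¬θ ↔ ψ) ↔ ((φ ∧ θ) → (θ ↔ θ))) = ¬True = False
¬((¬θ ↔ ψ) ↔ ((φ ∧ θ) → (θ ↔ θ))) ∨ ψ = False ∨ False = False

False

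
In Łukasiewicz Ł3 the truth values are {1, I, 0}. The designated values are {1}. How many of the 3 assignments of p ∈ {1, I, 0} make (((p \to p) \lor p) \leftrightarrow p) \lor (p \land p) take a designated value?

p=1: 1 ✓
p=I: I ·
p=0: 0 ·

1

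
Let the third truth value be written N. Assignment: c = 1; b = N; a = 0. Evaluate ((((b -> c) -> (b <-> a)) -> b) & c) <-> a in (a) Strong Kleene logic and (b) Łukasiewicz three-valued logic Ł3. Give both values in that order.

In Strong Kleene logic: b -> c = N -> 1 = 1  [~N | 1]
b <-> a = N <-> 0 = N
(b -> c) -> (b <-> a) = 1 -> N = N
((b -> c) -> (b <-> a)) -> b = N -> N = N
(((b -> c) -> (b <-> a)) -> b) & c = N & 1 = N
((((b -> c) -> (b <-> a)) -> b) & c) <-> a = N <-> 0 = N
In Łukasiewicz three-valued logic Ł3: b -> c = N -> 1 = 1  [min(1, 1−½+1)]
b <-> a = N <-> 0 = N
(b -> c) -> (b <-> a) = 1 -> N = N
((b -> c) -> (b <-> a)) -> b = N -> N = 1
(((b -> c) -> (b <-> a)) -> b) & c = 1 & 1 = 1
((((b -> c) -> (b <-> a)) -> b) & c) <-> a = 1 <-> 0 = 0
They differ because Strong Kleene logic and Łukasiewicz three-valued logic Ł3 treat N differently under implication.

N; 0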